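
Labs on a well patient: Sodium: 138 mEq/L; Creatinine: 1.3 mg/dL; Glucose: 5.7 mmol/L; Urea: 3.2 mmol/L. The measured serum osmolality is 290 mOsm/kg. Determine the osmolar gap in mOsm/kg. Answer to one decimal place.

5.1 mOsm/kg

Calculated osmolality = 2·Na + glucose + urea
= 2·138 + 5.7 + 3.2
= 276 + 5.70 + 3.20
= 284.9 mOsm/kg ≈ 284.9 mOsm/kg
Osmolar gap = measured − calculated = 290 − 284.9 = 5.1 mOsm/kg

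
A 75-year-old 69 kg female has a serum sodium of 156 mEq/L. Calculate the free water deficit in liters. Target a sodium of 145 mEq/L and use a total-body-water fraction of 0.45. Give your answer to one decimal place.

2.4 L

TBW = 0.45 · 69 = 31.05 L
Free water deficit = TBW · (Na/145 − 1)
= 31.05 · (156/145 − 1)
= 31.05 · 0.0759
= 2.36 L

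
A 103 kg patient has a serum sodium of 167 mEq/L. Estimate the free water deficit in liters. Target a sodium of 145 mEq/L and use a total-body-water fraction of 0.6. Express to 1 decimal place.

TBW = 0.6 · 103 = 61.8 L
Free water deficit = TBW · (Na/145 − 1)
= 61.8 · (167/145 − 1)
= 61.8 · 0.1517
= 9.38 L

9.4 L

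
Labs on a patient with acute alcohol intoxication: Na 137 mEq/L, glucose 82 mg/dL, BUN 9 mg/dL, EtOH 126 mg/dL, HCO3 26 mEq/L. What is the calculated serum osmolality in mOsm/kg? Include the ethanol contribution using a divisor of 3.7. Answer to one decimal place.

315.8 mOsm/kg

Calculated osmolality = 2·Na + glucose/18 + BUN/2.8 + ethanol/3.7
= 2·137 + 82/18 + 9/2.8 + 126/3.7
= 274 + 4.56 + 3.21 + 34.05
= 315.82 mOsm/kg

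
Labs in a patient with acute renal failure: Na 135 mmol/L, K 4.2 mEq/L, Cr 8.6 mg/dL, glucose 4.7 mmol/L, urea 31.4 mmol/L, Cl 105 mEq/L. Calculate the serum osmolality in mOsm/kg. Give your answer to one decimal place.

Calculated osmolality = 2·Na + glucose + urea
= 2·135 + 4.7 + 31.4
= 270 + 4.70 + 31.40
= 306.1 mOsm/kg

306.1 mOsm/kg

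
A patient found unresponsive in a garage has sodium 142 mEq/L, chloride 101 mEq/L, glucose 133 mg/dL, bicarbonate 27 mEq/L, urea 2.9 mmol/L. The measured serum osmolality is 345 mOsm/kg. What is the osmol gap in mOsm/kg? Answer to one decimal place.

50.7 mOsm/kg

Calculated osmolality = 2·Na + glucose/18 + urea
= 2·142 + 133/18 + 2.9
= 284 + 7.39 + 2.90
= 294.29 mOsm/kg ≈ 294.3 mOsm/kg
Osmolar gap = measured − calculated = 345 − 294.3 = 50.7 mOsm/kg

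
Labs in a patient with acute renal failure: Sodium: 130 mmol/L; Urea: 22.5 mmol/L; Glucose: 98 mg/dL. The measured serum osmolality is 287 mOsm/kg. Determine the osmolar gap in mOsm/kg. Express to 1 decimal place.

-0.9 mOsm/kg

Calculated osmolality = 2·Na + glucose/18 + urea
= 2·130 + 98/18 + 22.5
= 260 + 5.44 + 22.50
= 287.94 mOsm/kg ≈ 287.9 mOsm/kg
Osmolar gap = measured − calculated = 287 − 287.9 = -0.9 mOsm/kg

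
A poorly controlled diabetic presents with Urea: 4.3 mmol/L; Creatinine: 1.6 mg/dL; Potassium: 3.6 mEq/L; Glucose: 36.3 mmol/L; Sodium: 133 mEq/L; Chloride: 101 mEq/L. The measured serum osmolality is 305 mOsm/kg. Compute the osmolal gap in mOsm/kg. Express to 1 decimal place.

Calculated osmolality = 2·Na + glucose + urea
= 2·133 + 36.3 + 4.3
= 266 + 36.30 + 4.30
= 306.6 mOsm/kg ≈ 306.6 mOsm/kg
Osmolar gap = measured − calculated = 305 − 306.6 = -1.6 mOsm/kg

-1.6 mOsm/kg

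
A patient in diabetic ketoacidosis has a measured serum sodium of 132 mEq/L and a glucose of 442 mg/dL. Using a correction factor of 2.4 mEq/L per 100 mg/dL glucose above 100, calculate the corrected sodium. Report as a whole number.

Corrected Na = measured Na + 2.4 · (glucose − 100)/100
= 132 + 2.4 · (442 − 100)/100
= 132 + 8.2
= 140.2 mEq/L

140 mEq/L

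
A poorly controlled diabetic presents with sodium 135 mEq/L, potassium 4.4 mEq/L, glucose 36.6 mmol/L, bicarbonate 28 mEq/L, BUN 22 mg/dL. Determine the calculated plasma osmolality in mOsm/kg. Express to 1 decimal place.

Calculated osmolality = 2·Na + glucose + BUN/2.8
= 2·135 + 36.6 + 22/2.8
= 270 + 36.60 + 7.86
= 314.46 mOsm/kg

314.5 mOsm/kg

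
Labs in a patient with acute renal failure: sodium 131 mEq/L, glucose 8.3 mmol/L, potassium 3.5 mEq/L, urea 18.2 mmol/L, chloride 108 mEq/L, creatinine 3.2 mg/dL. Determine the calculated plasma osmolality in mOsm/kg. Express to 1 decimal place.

Calculated osmolality = 2·Na + glucose + urea
= 2·131 + 8.3 + 18.2
= 262 + 8.30 + 18.20
= 288.5 mOsm/kg

288.5 mOsm/kg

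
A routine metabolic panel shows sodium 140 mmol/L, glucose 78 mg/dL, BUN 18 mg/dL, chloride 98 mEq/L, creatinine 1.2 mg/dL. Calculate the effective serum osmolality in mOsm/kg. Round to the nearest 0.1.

Effective osmolality excludes urea (freely permeant across cell membranes):
2·Na + glucose/18
= 2·140 + 78/18
= 280 + 4.33
= 284.33 mOsm/kg

284.3 mOsm/kg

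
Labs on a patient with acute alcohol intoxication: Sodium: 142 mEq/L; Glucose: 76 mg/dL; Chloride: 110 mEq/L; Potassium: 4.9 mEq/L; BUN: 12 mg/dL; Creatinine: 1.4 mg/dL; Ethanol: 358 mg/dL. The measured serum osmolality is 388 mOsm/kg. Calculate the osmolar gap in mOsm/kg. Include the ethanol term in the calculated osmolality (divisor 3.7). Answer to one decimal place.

Calculated osmolality = 2·Na + glucose/18 + BUN/2.8 + ethanol/3.7
= 2·142 + 76/18 + 12/2.8 + 358/3.7
= 284 + 4.22 + 4.29 + 96.76
= 389.27 mOsm/kg ≈ 389.3 mOsm/kg
Osmolar gap = measured − calculated = 388 − 389.3 = -1.3 mOsm/kg

-1.3 mOsm/kg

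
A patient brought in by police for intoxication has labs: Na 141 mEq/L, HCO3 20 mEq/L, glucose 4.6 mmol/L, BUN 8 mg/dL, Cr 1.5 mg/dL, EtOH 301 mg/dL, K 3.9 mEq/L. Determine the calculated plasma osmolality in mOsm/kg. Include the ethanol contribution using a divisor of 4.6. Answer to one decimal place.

Calculated osmolality = 2·Na + glucose + BUN/2.8 + ethanol/4.6
= 2·141 + 4.6 + 8/2.8 + 301/4.6
= 282 + 4.60 + 2.86 + 65.43
= 354.89 mOsm/kg

354.9 mOsm/kg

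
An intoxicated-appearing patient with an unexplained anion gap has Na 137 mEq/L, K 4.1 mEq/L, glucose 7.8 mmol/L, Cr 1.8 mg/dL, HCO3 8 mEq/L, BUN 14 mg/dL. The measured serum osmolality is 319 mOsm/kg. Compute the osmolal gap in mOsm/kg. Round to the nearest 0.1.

Calculated osmolality = 2·Na + glucose + BUN/2.8
= 2·137 + 7.8 + 14/2.8
= 274 + 7.80 + 5
= 286.8 mOsm/kg ≈ 286.8 mOsm/kg
Osmolar gap = measured − calculated = 319 − 286.8 = 32.2 mOsm/kg

32.2 mOsm/kg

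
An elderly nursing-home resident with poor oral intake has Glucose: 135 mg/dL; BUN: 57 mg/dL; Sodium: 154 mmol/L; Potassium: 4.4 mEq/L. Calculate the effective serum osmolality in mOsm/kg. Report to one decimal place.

315.5 mOsm/kg

Effective osmolality excludes urea (freely permeant across cell membranes):
2·Na + glucose/18
= 2·154 + 135/18
= 308 + 7.5
= 315.5 mOsm/kg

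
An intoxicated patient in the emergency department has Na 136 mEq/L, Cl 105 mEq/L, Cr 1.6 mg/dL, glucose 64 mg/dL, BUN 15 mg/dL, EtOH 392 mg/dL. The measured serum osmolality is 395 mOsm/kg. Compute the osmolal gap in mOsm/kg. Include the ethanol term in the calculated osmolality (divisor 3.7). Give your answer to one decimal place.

8.1 mOsm/kg

Calculated osmolality = 2·Na + glucose/18 + BUN/2.8 + ethanol/3.7
= 2·136 + 64/18 + 15/2.8 + 392/3.7
= 272 + 3.56 + 5.36 + 105.95
= 386.87 mOsm/kg ≈ 386.9 mOsm/kg
Osmolar gap = measured − calculated = 395 − 386.9 = 8.1 mOsm/kg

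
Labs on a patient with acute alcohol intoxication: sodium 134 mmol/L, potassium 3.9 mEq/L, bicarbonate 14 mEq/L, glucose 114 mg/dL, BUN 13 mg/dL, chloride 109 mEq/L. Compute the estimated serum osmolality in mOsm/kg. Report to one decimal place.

Calculated osmolality = 2·Na + glucose/18 + BUN/2.8
= 2·134 + 114/18 + 13/2.8
= 268 + 6.33 + 4.64
= 278.97 mOsm/kg

279.0 mOsm/kg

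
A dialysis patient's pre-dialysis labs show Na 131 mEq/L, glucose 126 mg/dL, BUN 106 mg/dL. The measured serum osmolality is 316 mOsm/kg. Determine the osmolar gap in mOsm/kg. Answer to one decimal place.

Calculated osmolality = 2·Na + glucose/18 + BUN/2.8
= 2·131 + 126/18 + 106/2.8
= 262 + 7 + 37.86
= 306.86 mOsm/kg ≈ 306.9 mOsm/kg
Osmolar gap = measured − calculated = 316 − 306.9 = 9.1 mOsm/kg

9.1 mOsm/kg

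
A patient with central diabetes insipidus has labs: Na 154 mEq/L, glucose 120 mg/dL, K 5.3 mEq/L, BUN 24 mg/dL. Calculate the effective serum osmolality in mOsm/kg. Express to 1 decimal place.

Effective osmolality excludes urea (freely permeant across cell membranes):
2·Na + glucose/18
= 2·154 + 120/18
= 308 + 6.67
= 314.67 mOsm/kg

314.7 mOsm/kg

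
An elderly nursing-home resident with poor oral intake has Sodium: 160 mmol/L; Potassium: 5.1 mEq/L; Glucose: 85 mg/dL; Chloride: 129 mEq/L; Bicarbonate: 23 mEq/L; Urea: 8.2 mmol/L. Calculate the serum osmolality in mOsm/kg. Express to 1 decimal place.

Calculated osmolality = 2·Na + glucose/18 + urea
= 2·160 + 85/18 + 8.2
= 320 + 4.72 + 8.20
= 332.92 mOsm/kg

332.9 mOsm/kg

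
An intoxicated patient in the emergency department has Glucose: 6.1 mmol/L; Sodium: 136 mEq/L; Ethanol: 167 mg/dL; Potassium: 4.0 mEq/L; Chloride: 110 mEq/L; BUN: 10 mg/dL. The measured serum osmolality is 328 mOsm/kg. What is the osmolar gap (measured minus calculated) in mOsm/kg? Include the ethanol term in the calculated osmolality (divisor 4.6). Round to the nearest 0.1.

Calculated osmolality = 2·Na + glucose + BUN/2.8 + ethanol/4.6
= 2·136 + 6.1 + 10/2.8 + 167/4.6
= 272 + 6.10 + 3.57 + 36.30
= 317.97 mOsm/kg ≈ 318.0 mOsm/kg
Osmolar gap = measured − calculated = 328 − 318.0 = 10.0 mOsm/kg

10.0 mOsm/kg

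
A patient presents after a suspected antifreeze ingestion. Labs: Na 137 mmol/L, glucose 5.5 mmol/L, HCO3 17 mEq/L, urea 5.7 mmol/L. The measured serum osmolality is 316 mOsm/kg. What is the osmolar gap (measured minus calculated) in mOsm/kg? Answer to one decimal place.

Calculated osmolality = 2·Na + glucose + urea
= 2·137 + 5.5 + 5.7
= 274 + 5.50 + 5.70
= 285.2 mOsm/kg ≈ 285.2 mOsm/kg
Osmolar gap = measured − calculated = 316 − 285.2 = 30.8 mOsm/kg

30.8 mOsm/kg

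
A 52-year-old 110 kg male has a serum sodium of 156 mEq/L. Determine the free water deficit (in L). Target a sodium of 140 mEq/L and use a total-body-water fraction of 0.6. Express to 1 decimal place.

TBW = 0.6 · 110 = 66 L
Free water deficit = TBW · (Na/140 − 1)
= 66 · (156/140 − 1)
= 66 · 0.1143
= 7.54 L

7.5 L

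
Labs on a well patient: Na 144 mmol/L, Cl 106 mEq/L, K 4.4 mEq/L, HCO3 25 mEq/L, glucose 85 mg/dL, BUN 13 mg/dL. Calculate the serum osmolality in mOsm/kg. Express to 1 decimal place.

Calculated osmolality = 2·Na + glucose/18 + BUN/2.8
= 2·144 + 85/18 + 13/2.8
= 288 + 4.72 + 4.64
= 297.36 mOsm/kg

297.4 mOsm/kg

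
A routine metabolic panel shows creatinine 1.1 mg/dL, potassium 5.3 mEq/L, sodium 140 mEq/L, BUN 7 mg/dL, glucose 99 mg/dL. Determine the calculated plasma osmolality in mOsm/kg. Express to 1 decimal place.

288.0 mOsm/kg

Calculated osmolality = 2·Na + glucose/18 + BUN/2.8
= 2·140 + 99/18 + 7/2.8
= 280 + 5.50 + 2.50
= 288 mOsm/kg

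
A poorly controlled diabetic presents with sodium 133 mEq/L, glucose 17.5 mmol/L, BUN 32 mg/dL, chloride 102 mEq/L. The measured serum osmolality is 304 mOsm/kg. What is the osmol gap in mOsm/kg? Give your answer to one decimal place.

9.1 mOsm/kg

Calculated osmolality = 2·Na + glucose + BUN/2.8
= 2·133 + 17.5 + 32/2.8
= 266 + 17.50 + 11.43
= 294.93 mOsm/kg ≈ 294.9 mOsm/kg
Osmolar gap = measured − calculated = 304 − 294.9 = 9.1 mOsm/kg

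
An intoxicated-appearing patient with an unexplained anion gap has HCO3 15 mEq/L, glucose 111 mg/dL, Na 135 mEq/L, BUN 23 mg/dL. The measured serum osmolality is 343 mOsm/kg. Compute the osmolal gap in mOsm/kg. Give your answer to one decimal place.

Calculated osmolality = 2·Na + glucose/18 + BUN/2.8
= 2·135 + 111/18 + 23/2.8
= 270 + 6.17 + 8.21
= 284.38 mOsm/kg ≈ 284.4 mOsm/kg
Osmolar gap = measured − calculated = 343 − 284.4 = 58.6 mOsm/kg

58.6 mOsm/kg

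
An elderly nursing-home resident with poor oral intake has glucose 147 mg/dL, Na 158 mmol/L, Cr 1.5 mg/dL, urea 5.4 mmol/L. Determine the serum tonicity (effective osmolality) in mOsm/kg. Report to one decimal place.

Effective osmolality excludes urea (freely permeant across cell membranes):
2·Na + glucose/18
= 2·158 + 147/18
= 316 + 8.17
= 324.17 mOsm/kg

324.2 mOsm/kg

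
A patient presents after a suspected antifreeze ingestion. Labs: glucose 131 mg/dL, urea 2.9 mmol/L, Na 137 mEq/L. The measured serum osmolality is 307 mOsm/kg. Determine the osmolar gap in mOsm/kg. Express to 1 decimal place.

22.8 mOsm/kg

Calculated osmolality = 2·Na + glucose/18 + urea
= 2·137 + 131/18 + 2.9
= 274 + 7.28 + 2.90
= 284.18 mOsm/kg ≈ 284.2 mOsm/kg
Osmolar gap = measured − calculated = 307 − 284.2 = 22.8 mOsm/kg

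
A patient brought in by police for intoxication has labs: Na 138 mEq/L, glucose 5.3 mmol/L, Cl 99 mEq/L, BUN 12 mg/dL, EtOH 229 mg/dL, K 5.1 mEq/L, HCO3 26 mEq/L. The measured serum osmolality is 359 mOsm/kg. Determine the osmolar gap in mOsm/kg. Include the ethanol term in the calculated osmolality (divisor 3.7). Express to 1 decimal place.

11.5 mOsm/kg

Calculated osmolality = 2·Na + glucose + BUN/2.8 + ethanol/3.7
= 2·138 + 5.3 + 12/2.8 + 229/3.7
= 276 + 5.30 + 4.29 + 61.89
= 347.48 mOsm/kg ≈ 347.5 mOsm/kg
Osmolar gap = measured − calculated = 359 − 347.5 = 11.5 mOsm/kg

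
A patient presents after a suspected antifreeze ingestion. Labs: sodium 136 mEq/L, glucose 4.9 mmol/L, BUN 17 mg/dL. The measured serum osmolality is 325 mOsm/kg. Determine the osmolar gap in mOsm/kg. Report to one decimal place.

42.0 mOsm/kg

Calculated osmolality = 2·Na + glucose + BUN/2.8
= 2·136 + 4.9 + 17/2.8
= 272 + 4.90 + 6.07
= 282.97 mOsm/kg ≈ 283.0 mOsm/kg
Osmolar gap = measured − calculated = 325 − 283.0 = 42.0 mOsm/kg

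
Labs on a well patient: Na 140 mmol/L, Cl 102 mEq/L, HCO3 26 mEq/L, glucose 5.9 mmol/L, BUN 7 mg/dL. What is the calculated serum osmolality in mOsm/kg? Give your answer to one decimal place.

Calculated osmolality = 2·Na + glucose + BUN/2.8
= 2·140 + 5.9 + 7/2.8
= 280 + 5.90 + 2.50
= 288.4 mOsm/kg

288.4 mOsm/kg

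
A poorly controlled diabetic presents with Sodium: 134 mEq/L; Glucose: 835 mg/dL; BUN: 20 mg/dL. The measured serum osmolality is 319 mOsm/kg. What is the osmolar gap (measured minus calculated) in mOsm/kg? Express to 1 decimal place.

-2.5 mOsm/kg

Calculated osmolality = 2·Na + glucose/18 + BUN/2.8
= 2·134 + 835/18 + 20/2.8
= 268 + 46.39 + 7.14
= 321.53 mOsm/kg ≈ 321.5 mOsm/kg
Osmolar gap = measured − calculated = 319 − 321.5 = -2.5 mOsm/kg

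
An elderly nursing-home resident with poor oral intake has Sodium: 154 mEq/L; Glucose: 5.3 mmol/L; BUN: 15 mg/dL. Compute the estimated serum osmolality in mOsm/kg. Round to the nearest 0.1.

Calculated osmolality = 2·Na + glucose + BUN/2.8
= 2·154 + 5.3 + 15/2.8
= 308 + 5.30 + 5.36
= 318.66 mOsm/kg

318.7 mOsm/kg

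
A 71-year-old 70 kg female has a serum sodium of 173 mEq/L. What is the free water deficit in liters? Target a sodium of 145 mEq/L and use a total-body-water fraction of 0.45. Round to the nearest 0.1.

6.1 L

TBW = 0.45 · 70 = 31.5 L
Free water deficit = TBW · (Na/145 − 1)
= 31.5 · (173/145 − 1)
= 31.5 · 0.1931
= 6.08 L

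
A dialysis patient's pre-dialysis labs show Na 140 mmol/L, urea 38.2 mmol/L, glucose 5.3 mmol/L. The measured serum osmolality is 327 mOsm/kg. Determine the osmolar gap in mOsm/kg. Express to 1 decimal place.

3.5 mOsm/kg

Calculated osmolality = 2·Na + glucose + urea
= 2·140 + 5.3 + 38.2
= 280 + 5.30 + 38.20
= 323.5 mOsm/kg ≈ 323.5 mOsm/kg
Osmolar gap = measured − calculated = 327 − 323.5 = 3.5 mOsm/kg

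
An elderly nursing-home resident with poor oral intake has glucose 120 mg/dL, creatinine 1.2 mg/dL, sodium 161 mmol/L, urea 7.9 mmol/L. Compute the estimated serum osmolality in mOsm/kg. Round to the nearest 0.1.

Calculated osmolality = 2·Na + glucose/18 + urea
= 2·161 + 120/18 + 7.9
= 322 + 6.67 + 7.90
= 336.57 mOsm/kg

336.6 mOsm/kg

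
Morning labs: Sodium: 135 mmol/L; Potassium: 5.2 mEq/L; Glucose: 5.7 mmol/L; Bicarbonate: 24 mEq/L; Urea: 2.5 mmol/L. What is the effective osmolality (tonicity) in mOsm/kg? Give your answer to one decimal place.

275.7 mOsm/kg

Effective osmolality excludes urea (freely permeant across cell membranes):
2·Na + glucose
= 2·135 + 5.7
= 270 + 5.7
= 275.7 mOsm/kg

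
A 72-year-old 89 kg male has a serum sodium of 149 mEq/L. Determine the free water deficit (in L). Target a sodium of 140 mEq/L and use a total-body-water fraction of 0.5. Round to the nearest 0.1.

TBW = 0.5 · 89 = 44.5 L
Free water deficit = TBW · (Na/140 − 1)
= 44.5 · (149/140 − 1)
= 44.5 · 0.0643
= 2.86 L

2.9 L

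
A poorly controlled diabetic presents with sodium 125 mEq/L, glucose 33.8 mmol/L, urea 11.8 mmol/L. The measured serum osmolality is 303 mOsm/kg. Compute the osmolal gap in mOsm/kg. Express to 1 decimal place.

Calculated osmolality = 2·Na + glucose + urea
= 2·125 + 33.8 + 11.8
= 250 + 33.80 + 11.80
= 295.6 mOsm/kg ≈ 295.6 mOsm/kg
Osmolar gap = measured − calculated = 303 − 295.6 = 7.4 mOsm/kg

7.4 mOsm/kg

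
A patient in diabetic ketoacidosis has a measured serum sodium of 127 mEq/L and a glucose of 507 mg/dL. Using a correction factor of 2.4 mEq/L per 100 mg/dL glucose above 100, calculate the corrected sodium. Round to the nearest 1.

137 mEq/L

Corrected Na = measured Na + 2.4 · (glucose − 100)/100
= 127 + 2.4 · (507 − 100)/100
= 127 + 9.8
= 136.8 mEq/L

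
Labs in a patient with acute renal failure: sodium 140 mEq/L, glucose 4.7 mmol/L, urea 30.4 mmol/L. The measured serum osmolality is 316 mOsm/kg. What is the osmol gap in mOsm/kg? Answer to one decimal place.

0.9 mOsm/kg

Calculated osmolality = 2·Na + glucose + urea
= 2·140 + 4.7 + 30.4
= 280 + 4.70 + 30.40
= 315.1 mOsm/kg ≈ 315.1 mOsm/kg
Osmolar gap = measured − calculated = 316 − 315.1 = 0.9 mOsm/kg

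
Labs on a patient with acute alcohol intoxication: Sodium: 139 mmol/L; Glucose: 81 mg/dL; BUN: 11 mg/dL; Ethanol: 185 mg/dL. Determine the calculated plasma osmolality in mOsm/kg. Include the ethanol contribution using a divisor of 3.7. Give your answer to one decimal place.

336.4 mOsm/kg

Calculated osmolality = 2·Na + glucose/18 + BUN/2.8 + ethanol/3.7
= 2·139 + 81/18 + 11/2.8 + 185/3.7
= 278 + 4.50 + 3.93 + 50
= 336.43 mOsm/kg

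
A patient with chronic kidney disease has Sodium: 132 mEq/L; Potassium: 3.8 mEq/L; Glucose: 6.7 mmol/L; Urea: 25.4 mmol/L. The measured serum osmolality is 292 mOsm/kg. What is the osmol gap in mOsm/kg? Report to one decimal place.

Calculated osmolality = 2·Na + glucose + urea
= 2·132 + 6.7 + 25.4
= 264 + 6.70 + 25.40
= 296.1 mOsm/kg ≈ 296.1 mOsm/kg
Osmolar gap = measured − calculated = 292 − 296.1 = -4.1 mOsm/kg

-4.1 mOsm/kg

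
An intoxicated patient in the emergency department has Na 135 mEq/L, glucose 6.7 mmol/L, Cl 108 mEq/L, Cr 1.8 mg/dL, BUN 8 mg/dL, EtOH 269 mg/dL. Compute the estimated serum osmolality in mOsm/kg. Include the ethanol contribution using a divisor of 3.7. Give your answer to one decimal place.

Calculated osmolality = 2·Na + glucose + BUN/2.8 + ethanol/3.7
= 2·135 + 6.7 + 8/2.8 + 269/3.7
= 270 + 6.70 + 2.86 + 72.70
= 352.26 mOsm/kg

352.3 mOsm/kg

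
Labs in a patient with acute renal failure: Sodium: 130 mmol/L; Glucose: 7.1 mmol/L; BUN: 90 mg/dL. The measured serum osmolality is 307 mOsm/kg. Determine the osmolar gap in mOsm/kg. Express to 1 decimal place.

Calculated osmolality = 2·Na + glucose + BUN/2.8
= 2·130 + 7.1 + 90/2.8
= 260 + 7.10 + 32.14
= 299.24 mOsm/kg ≈ 299.2 mOsm/kg
Osmolar gap = measured − calculated = 307 − 299.2 = 7.8 mOsm/kg

7.8 mOsm/kg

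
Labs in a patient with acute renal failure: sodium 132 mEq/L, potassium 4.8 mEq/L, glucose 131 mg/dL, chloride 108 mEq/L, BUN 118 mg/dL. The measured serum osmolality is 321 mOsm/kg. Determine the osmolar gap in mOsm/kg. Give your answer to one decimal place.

7.6 mOsm/kg

Calculated osmolality = 2·Na + glucose/18 + BUN/2.8
= 2·132 + 131/18 + 118/2.8
= 264 + 7.28 + 42.14
= 313.42 mOsm/kg ≈ 313.4 mOsm/kg
Osmolar gap = measured − calculated = 321 − 313.4 = 7.6 mOsm/kg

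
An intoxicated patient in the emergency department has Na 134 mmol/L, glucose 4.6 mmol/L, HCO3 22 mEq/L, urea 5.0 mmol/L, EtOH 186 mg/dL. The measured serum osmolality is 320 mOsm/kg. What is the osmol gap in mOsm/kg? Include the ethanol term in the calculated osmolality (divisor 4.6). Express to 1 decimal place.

Calculated osmolality = 2·Na + glucose + urea + ethanol/4.6
= 2·134 + 4.6 + 5 + 186/4.6
= 268 + 4.60 + 5 + 40.43
= 318.03 mOsm/kg ≈ 318.0 mOsm/kg
Osmolar gap = measured − calculated = 320 − 318.0 = 2.0 mOsm/kg

2.0 mOsm/kg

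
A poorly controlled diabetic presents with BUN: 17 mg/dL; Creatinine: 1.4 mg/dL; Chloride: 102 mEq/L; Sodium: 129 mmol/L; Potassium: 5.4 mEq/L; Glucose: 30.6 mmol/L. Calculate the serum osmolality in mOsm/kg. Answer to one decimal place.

294.7 mOsm/kg

Calculated osmolality = 2·Na + glucose + BUN/2.8
= 2·129 + 30.6 + 17/2.8
= 258 + 30.60 + 6.07
= 294.67 mOsm/kg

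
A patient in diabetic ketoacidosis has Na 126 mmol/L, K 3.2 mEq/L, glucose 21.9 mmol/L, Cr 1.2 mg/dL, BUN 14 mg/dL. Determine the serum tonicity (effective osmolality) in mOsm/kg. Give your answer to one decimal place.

273.9 mOsm/kg

Effective osmolality excludes urea (freely permeant across cell membranes):
2·Na + glucose
= 2·126 + 21.9
= 252 + 21.9
= 273.9 mOsm/kg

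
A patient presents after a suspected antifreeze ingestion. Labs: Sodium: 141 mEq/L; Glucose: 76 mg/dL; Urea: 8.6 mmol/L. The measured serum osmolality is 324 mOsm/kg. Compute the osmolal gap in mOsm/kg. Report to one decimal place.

29.2 mOsm/kg

Calculated osmolality = 2·Na + glucose/18 + urea
= 2·141 + 76/18 + 8.6
= 282 + 4.22 + 8.60
= 294.82 mOsm/kg ≈ 294.8 mOsm/kg
Osmolar gap = measured − calculated = 324 − 294.8 = 29.2 mOsm/kg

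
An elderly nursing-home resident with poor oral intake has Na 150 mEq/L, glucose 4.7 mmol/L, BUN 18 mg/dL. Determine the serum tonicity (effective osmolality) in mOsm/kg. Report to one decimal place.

Effective osmolality excludes urea (freely permeant across cell membranes):
2·Na + glucose
= 2·150 + 4.7
= 300 + 4.7
= 304.7 mOsm/kg

304.7 mOsm/kg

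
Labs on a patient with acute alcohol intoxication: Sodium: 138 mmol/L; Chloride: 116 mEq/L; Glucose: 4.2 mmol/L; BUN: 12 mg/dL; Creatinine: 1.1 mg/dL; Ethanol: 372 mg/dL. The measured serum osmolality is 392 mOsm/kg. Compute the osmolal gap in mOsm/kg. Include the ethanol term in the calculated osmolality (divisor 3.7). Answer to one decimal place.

Calculated osmolality = 2·Na + glucose + BUN/2.8 + ethanol/3.7
= 2·138 + 4.2 + 12/2.8 + 372/3.7
= 276 + 4.20 + 4.29 + 100.54
= 385.03 mOsm/kg ≈ 385.0 mOsm/kg
Osmolar gap = measured − calculated = 392 − 385.0 = 7.0 mOsm/kg

7.0 mOsm/kg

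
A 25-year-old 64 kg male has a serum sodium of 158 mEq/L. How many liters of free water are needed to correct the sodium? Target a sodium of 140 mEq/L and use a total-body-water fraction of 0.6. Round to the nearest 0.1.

TBW = 0.6 · 64 = 38.4 L
Free water deficit = TBW · (Na/140 − 1)
= 38.4 · (158/140 − 1)
= 38.4 · 0.1286
= 4.94 L

4.9 L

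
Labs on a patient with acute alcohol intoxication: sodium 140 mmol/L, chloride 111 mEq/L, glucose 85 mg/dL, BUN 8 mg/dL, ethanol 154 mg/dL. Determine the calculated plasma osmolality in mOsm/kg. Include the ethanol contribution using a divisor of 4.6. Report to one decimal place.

Calculated osmolality = 2·Na + glucose/18 + BUN/2.8 + ethanol/4.6
= 2·140 + 85/18 + 8/2.8 + 154/4.6
= 280 + 4.72 + 2.86 + 33.48
= 321.06 mOsm/kg

321.1 mOsm/kg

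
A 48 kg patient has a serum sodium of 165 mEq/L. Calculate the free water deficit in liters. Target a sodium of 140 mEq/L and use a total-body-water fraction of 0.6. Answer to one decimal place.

5.1 L

TBW = 0.6 · 48 = 28.8 L
Free water deficit = TBW · (Na/140 − 1)
= 28.8 · (165/140 − 1)
= 28.8 · 0.1786
= 5.14 L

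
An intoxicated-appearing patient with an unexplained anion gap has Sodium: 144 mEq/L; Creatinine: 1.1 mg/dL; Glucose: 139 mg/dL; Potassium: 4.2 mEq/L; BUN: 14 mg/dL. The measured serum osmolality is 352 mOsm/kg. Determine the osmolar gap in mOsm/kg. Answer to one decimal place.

Calculated osmolality = 2·Na + glucose/18 + BUN/2.8
= 2·144 + 139/18 + 14/2.8
= 288 + 7.72 + 5
= 300.72 mOsm/kg ≈ 300.7 mOsm/kg
Osmolar gap = measured − calculated = 352 − 300.7 = 51.3 mOsm/kg

51.3 mOsm/kg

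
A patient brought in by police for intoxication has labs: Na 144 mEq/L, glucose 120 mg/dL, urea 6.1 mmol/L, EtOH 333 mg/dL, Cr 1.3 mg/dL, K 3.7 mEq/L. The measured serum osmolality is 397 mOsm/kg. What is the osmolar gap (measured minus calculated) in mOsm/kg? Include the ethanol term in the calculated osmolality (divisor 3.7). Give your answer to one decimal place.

Calculated osmolality = 2·Na + glucose/18 + urea + ethanol/3.7
= 2·144 + 120/18 + 6.1 + 333/3.7
= 288 + 6.67 + 6.10 + 90
= 390.77 mOsm/kg ≈ 390.8 mOsm/kg
Osmolar gap = measured − calculated = 397 − 390.8 = 6.2 mOsm/kg

6.2 mOsm/kg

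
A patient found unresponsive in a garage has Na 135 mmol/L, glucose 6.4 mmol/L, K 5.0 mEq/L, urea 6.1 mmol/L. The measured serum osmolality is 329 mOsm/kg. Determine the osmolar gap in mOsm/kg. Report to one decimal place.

Calculated osmolality = 2·Na + glucose + urea
= 2·135 + 6.4 + 6.1
= 270 + 6.40 + 6.10
= 282.5 mOsm/kg ≈ 282.5 mOsm/kg
Osmolar gap = measured − calculated = 329 − 282.5 = 46.5 mOsm/kg

46.5 mOsm/kg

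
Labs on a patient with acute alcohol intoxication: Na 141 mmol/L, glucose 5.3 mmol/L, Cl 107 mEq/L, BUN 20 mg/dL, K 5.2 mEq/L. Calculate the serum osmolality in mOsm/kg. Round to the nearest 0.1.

Calculated osmolality = 2·Na + glucose + BUN/2.8
= 2·141 + 5.3 + 20/2.8
= 282 + 5.30 + 7.14
= 294.44 mOsm/kg

294.4 mOsm/kg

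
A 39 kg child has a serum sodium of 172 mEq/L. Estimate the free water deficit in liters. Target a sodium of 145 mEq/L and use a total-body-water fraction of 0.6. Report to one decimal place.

4.4 L

TBW = 0.6 · 39 = 23.4 L
Free water deficit = TBW · (Na/145 − 1)
= 23.4 · (172/145 − 1)
= 23.4 · 0.1862
= 4.36 L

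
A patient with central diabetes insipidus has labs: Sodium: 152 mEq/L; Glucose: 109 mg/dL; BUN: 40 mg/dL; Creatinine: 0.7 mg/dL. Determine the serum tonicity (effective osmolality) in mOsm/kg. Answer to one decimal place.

310.1 mOsm/kg

Effective osmolality excludes urea (freely permeant across cell membranes):
2·Na + glucose/18
= 2·152 + 109/18
= 304 + 6.06
= 310.06 mOsm/kg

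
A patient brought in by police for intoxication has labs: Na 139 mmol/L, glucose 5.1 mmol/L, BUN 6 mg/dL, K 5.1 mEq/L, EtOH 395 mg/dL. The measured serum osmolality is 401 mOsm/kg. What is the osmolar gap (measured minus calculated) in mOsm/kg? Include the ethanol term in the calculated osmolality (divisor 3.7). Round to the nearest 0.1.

Calculated osmolality = 2·Na + glucose + BUN/2.8 + ethanol/3.7
= 2·139 + 5.1 + 6/2.8 + 395/3.7
= 278 + 5.10 + 2.14 + 106.76
= 392 mOsm/kg ≈ 392.0 mOsm/kg
Osmolar gap = measured − calculated = 401 − 392.0 = 9.0 mOsm/kg

9.0 mOsm/kg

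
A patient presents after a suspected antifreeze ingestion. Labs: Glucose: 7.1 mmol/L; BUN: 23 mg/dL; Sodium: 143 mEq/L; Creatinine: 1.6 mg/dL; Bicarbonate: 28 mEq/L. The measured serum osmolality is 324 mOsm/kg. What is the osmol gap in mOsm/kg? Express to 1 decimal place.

22.7 mOsm/kg

Calculated osmolality = 2·Na + glucose + BUN/2.8
= 2·143 + 7.1 + 23/2.8
= 286 + 7.10 + 8.21
= 301.31 mOsm/kg ≈ 301.3 mOsm/kg
Osmolar gap = measured − calculated = 324 − 301.3 = 22.7 mOsm/kg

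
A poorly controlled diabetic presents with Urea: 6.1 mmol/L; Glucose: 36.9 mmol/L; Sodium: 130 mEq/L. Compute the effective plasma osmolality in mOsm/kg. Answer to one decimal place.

296.9 mOsm/kg

Effective osmolality excludes urea (freely permeant across cell membranes):
2·Na + glucose
= 2·130 + 36.9
= 260 + 36.9
= 296.9 mOsm/kg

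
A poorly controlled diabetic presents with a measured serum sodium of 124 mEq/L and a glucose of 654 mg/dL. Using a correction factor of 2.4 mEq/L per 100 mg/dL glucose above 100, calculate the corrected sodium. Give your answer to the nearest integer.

Corrected Na = measured Na + 2.4 · (glucose − 100)/100
= 124 + 2.4 · (654 − 100)/100
= 124 + 13.3
= 137.3 mEq/L

137 mEq/L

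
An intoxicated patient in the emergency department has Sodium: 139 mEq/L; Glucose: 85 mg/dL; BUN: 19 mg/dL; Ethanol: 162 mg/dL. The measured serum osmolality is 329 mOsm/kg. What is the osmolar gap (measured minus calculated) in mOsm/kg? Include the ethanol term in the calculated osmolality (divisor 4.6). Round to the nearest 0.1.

4.3 mOsm/kg

Calculated osmolality = 2·Na + glucose/18 + BUN/2.8 + ethanol/4.6
= 2·139 + 85/18 + 19/2.8 + 162/4.6
= 278 + 4.72 + 6.79 + 35.22
= 324.73 mOsm/kg ≈ 324.7 mOsm/kg
Osmolar gap = measured − calculated = 329 − 324.7 = 4.3 mOsm/kg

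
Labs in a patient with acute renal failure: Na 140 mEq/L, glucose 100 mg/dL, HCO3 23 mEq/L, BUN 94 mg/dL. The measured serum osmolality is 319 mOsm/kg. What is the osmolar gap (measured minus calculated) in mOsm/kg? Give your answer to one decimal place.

-0.1 mOsm/kg

Calculated osmolality = 2·Na + glucose/18 + BUN/2.8
= 2·140 + 100/18 + 94/2.8
= 280 + 5.56 + 33.57
= 319.13 mOsm/kg ≈ 319.1 mOsm/kg
Osmolar gap = measured − calculated = 319 − 319.1 = -0.1 mOsm/kg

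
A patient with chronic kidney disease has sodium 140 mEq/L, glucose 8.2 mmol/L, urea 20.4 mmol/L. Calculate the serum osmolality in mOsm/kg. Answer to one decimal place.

Calculated osmolality = 2·Na + glucose + urea
= 2·140 + 8.2 + 20.4
= 280 + 8.20 + 20.40
= 308.6 mOsm/kg

308.6 mOsm/kg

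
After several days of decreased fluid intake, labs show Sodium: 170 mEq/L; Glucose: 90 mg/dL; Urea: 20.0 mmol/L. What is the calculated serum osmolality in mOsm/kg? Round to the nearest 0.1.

Calculated osmolality = 2·Na + glucose/18 + urea
= 2·170 + 90/18 + 20
= 340 + 5 + 20
= 365 mOsm/kg

365.0 mOsm/kg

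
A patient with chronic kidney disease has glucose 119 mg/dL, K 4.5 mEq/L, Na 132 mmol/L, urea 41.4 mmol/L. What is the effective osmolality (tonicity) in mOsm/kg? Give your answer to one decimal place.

Effective osmolality excludes urea (freely permeant across cell membranes):
2·Na + glucose/18
= 2·132 + 119/18
= 264 + 6.61
= 270.61 mOsm/kg

270.6 mOsm/kg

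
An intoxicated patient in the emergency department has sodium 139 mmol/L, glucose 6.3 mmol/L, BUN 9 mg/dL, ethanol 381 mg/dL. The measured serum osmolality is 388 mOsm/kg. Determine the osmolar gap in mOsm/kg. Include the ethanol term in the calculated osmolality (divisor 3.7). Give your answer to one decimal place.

Calculated osmolality = 2·Na + glucose + BUN/2.8 + ethanol/3.7
= 2·139 + 6.3 + 9/2.8 + 381/3.7
= 278 + 6.30 + 3.21 + 102.97
= 390.48 mOsm/kg ≈ 390.5 mOsm/kg
Osmolar gap = measured − calculated = 388 − 390.5 = -2.5 mOsm/kg

-2.5 mOsm/kg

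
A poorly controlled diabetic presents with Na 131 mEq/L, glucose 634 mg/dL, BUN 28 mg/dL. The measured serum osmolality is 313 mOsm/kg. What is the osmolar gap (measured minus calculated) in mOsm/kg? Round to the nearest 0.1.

5.8 mOsm/kg

Calculated osmolality = 2·Na + glucose/18 + BUN/2.8
= 2·131 + 634/18 + 28/2.8
= 262 + 35.22 + 10
= 307.22 mOsm/kg ≈ 307.2 mOsm/kg
Osmolar gap = measured − calculated = 313 − 307.2 = 5.8 mOsm/kg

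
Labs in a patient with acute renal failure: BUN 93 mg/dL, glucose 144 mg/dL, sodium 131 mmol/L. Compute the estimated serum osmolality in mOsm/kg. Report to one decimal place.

303.2 mOsm/kg

Calculated osmolality = 2·Na + glucose/18 + BUN/2.8
= 2·131 + 144/18 + 93/2.8
= 262 + 8 + 33.21
= 303.21 mOsm/kg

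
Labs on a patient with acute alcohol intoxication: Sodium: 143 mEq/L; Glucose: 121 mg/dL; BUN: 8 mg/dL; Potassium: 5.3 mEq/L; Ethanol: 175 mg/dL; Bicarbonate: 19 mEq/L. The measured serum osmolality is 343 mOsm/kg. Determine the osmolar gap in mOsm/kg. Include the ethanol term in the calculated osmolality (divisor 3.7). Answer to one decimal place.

Calculated osmolality = 2·Na + glucose/18 + BUN/2.8 + ethanol/3.7
= 2·143 + 121/18 + 8/2.8 + 175/3.7
= 286 + 6.72 + 2.86 + 47.30
= 342.88 mOsm/kg ≈ 342.9 mOsm/kg
Osmolar gap = measured − calculated = 343 − 342.9 = 0.1 mOsm/kg

0.1 mOsm/kg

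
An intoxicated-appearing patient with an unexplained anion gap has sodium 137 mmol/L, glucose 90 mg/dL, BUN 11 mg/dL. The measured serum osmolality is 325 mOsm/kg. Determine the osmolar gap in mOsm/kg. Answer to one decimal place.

42.1 mOsm/kg

Calculated osmolality = 2·Na + glucose/18 + BUN/2.8
= 2·137 + 90/18 + 11/2.8
= 274 + 5 + 3.93
= 282.93 mOsm/kg ≈ 282.9 mOsm/kg
Osmolar gap = measured − calculated = 325 − 282.9 = 42.1 mOsm/kg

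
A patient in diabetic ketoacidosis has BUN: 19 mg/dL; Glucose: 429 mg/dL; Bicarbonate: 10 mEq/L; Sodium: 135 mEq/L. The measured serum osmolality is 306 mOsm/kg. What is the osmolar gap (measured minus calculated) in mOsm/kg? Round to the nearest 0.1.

5.4 mOsm/kg

Calculated osmolality = 2·Na + glucose/18 + BUN/2.8
= 2·135 + 429/18 + 19/2.8
= 270 + 23.83 + 6.79
= 300.62 mOsm/kg ≈ 300.6 mOsm/kg
Osmolar gap = measured − calculated = 306 − 300.6 = 5.4 mOsm/kg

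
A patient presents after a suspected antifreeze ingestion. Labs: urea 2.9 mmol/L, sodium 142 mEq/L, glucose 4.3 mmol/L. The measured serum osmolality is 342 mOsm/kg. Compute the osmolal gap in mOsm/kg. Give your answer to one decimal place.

50.8 mOsm/kg

Calculated osmolality = 2·Na + glucose + urea
= 2·142 + 4.3 + 2.9
= 284 + 4.30 + 2.90
= 291.2 mOsm/kg ≈ 291.2 mOsm/kg
Osmolar gap = measured − calculated = 342 − 291.2 = 50.8 mOsm/kg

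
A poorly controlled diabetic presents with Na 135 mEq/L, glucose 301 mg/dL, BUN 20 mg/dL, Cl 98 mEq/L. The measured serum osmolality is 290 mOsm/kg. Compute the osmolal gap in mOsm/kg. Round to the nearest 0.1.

Calculated osmolality = 2·Na + glucose/18 + BUN/2.8
= 2·135 + 301/18 + 20/2.8
= 270 + 16.72 + 7.14
= 293.86 mOsm/kg ≈ 293.9 mOsm/kg
Osmolar gap = measured − calculated = 290 − 293.9 = -3.9 mOsm/kg

-3.9 mOsm/kg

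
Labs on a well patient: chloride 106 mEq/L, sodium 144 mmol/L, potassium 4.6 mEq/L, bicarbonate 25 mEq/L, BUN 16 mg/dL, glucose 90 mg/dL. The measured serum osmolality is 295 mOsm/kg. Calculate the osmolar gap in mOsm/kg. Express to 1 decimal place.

-3.7 mOsm/kg

Calculated osmolality = 2·Na + glucose/18 + BUN/2.8
= 2·144 + 90/18 + 16/2.8
= 288 + 5 + 5.71
= 298.71 mOsm/kg ≈ 298.7 mOsm/kg
Osmolar gap = measured − calculated = 295 − 298.7 = -3.7 mOsm/kg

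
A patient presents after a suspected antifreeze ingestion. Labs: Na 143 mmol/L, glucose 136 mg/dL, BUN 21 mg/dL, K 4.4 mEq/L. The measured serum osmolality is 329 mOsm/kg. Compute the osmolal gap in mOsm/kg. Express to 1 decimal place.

27.9 mOsm/kg

Calculated osmolality = 2·Na + glucose/18 + BUN/2.8
= 2·143 + 136/18 + 21/2.8
= 286 + 7.56 + 7.50
= 301.06 mOsm/kg ≈ 301.1 mOsm/kg
Osmolar gap = measured − calculated = 329 − 301.1 = 27.9 mOsm/kg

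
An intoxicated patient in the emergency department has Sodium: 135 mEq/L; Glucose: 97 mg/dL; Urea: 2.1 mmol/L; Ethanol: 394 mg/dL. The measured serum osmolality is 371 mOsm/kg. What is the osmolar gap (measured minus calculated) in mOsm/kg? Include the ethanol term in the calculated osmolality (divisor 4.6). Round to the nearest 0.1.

7.9 mOsm/kg

Calculated osmolality = 2·Na + glucose/18 + urea + ethanol/4.6
= 2·135 + 97/18 + 2.1 + 394/4.6
= 270 + 5.39 + 2.10 + 85.65
= 363.14 mOsm/kg ≈ 363.1 mOsm/kg
Osmolar gap = measured − calculated = 371 − 363.1 = 7.9 mOsm/kg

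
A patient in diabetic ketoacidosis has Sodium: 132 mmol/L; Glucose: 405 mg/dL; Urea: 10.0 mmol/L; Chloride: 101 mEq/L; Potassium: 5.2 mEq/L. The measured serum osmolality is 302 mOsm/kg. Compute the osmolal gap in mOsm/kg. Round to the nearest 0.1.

Calculated osmolality = 2·Na + glucose/18 + urea
= 2·132 + 405/18 + 10
= 264 + 22.50 + 10
= 296.5 mOsm/kg ≈ 296.5 mOsm/kg
Osmolar gap = measured − calculated = 302 − 296.5 = 5.5 mOsm/kg

5.5 mOsm/kg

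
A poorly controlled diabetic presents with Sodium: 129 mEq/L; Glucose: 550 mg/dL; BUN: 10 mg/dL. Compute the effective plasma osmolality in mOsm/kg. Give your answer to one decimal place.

288.6 mOsm/kg

Effective osmolality excludes urea (freely permeant across cell membranes):
2·Na + glucose/18
= 2·129 + 550/18
= 258 + 30.56
= 288.56 mOsm/kg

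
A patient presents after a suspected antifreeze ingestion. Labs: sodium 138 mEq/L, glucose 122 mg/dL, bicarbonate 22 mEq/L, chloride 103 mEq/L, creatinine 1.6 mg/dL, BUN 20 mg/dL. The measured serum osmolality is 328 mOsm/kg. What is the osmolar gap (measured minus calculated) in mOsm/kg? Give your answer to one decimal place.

Calculated osmolality = 2·Na + glucose/18 + BUN/2.8
= 2·138 + 122/18 + 20/2.8
= 276 + 6.78 + 7.14
= 289.92 mOsm/kg ≈ 289.9 mOsm/kg
Osmolar gap = measured − calculated = 328 − 289.9 = 38.1 mOsm/kg

38.1 mOsm/kg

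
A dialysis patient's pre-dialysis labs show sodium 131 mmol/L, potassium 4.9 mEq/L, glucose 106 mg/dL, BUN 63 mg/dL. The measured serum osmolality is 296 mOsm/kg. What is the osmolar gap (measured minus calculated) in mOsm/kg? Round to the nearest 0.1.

Calculated osmolality = 2·Na + glucose/18 + BUN/2.8
= 2·131 + 106/18 + 63/2.8
= 262 + 5.89 + 22.50
= 290.39 mOsm/kg ≈ 290.4 mOsm/kg
Osmolar gap = measured − calculated = 296 − 290.4 = 5.6 mOsm/kg

5.6 mOsm/kg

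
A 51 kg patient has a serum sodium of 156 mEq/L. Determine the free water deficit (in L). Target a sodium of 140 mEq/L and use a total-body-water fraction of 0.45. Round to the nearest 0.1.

TBW = 0.45 · 51 = 22.95 L
Free water deficit = TBW · (Na/140 − 1)
= 22.95 · (156/140 − 1)
= 22.95 · 0.1143
= 2.62 L

2.6 L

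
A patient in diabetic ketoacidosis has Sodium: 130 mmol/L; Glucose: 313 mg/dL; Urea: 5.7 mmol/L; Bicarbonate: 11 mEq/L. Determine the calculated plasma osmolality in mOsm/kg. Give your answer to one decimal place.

283.1 mOsm/kg

Calculated osmolality = 2·Na + glucose/18 + urea
= 2·130 + 313/18 + 5.7
= 260 + 17.39 + 5.70
= 283.09 mOsm/kg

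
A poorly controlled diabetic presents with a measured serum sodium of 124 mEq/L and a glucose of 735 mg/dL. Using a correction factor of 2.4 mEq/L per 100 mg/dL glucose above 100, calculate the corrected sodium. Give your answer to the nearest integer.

Corrected Na = measured Na + 2.4 · (glucose − 100)/100
= 124 + 2.4 · (735 − 100)/100
= 124 + 15.2
= 139.2 mEq/L

139 mEq/L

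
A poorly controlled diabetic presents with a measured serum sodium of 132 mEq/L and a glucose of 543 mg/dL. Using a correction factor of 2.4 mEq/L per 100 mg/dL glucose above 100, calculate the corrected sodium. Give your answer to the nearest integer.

Corrected Na = measured Na + 2.4 · (glucose − 100)/100
= 132 + 2.4 · (543 − 100)/100
= 132 + 10.6
= 142.6 mEq/L

143 mEq/L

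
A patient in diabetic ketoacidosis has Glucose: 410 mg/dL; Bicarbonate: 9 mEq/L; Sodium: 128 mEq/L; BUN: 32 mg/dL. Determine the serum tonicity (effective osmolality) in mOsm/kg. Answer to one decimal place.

278.8 mOsm/kg

Effective osmolality excludes urea (freely permeant across cell membranes):
2·Na + glucose/18
= 2·128 + 410/18
= 256 + 22.78
= 278.78 mOsm/kg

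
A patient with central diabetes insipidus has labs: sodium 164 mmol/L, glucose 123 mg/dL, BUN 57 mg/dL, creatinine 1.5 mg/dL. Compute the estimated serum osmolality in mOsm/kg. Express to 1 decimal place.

355.2 mOsm/kg

Calculated osmolality = 2·Na + glucose/18 + BUN/2.8
= 2·164 + 123/18 + 57/2.8
= 328 + 6.83 + 20.36
= 355.19 mOsm/kg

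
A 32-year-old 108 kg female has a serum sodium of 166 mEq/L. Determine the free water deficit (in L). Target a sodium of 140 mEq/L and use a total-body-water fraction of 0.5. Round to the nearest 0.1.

10.0 L

TBW = 0.5 · 108 = 54 L
Free water deficit = TBW · (Na/140 − 1)
= 54 · (166/140 − 1)
= 54 · 0.1857
= 10.03 L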